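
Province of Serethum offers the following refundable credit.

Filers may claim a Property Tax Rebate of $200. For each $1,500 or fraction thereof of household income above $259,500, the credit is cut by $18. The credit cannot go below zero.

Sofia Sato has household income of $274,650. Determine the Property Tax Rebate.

Property Tax Rebate: income exceeds $259,500 by $15,150, which is 11 full-or-partial $1,500 increments; reduction = 11 × $18 = $198, leaving $2.

$2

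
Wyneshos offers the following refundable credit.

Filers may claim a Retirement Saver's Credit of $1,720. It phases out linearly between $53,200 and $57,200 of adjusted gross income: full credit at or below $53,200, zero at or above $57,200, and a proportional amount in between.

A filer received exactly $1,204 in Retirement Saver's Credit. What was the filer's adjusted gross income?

$1,204 is 1,204/1,720 of the full $1,720, so 516/1,720 of the $4,000 range has been used: income = $53,200 + $4,000 × 516/1,720 = $54,400.

$54,400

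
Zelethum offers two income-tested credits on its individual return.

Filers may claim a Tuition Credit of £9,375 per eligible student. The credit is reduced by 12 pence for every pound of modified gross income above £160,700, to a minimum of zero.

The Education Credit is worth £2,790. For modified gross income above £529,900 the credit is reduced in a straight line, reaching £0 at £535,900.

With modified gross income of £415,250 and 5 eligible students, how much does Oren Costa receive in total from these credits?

Tuition Credit: base = 5 × £9,375 = £46,875. 12% of the £254,550 excess over £160,700 is £30,546; credit = £46,875 − £30,546 = £16,329.
Education Credit: £415,250 is at or below the £529,900 threshold, so the full £2,790 applies.
Total: £16,329 + £2,790 = £19,119.

£19,119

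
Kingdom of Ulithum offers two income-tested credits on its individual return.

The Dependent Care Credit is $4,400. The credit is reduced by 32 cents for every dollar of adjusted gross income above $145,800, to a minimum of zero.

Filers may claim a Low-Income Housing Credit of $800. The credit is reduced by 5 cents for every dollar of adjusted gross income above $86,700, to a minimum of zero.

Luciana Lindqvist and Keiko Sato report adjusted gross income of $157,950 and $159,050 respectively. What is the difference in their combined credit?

Luciana ($157,950): Dependent Care Credit: 32% of the $12,150 excess over $145,800 is $3,888; credit = $4,400 − $3,888 = $512. Low-Income Housing Credit: 5% of the $71,250 excess over $86,700 is $3,562.50 ≥ base, so the credit is $0. total $512 + $0 = $512
Keiko ($159,050): Dependent Care Credit: 32% of the $13,250 excess over $145,800 is $4,240; credit = $4,400 − $4,240 = $160. Low-Income Housing Credit: 5% of the $72,350 excess over $86,700 is $3,617.50 ≥ base, so the credit is $0. total $160 + $0 = $160
Difference: |$512 − $160| = $352.

$352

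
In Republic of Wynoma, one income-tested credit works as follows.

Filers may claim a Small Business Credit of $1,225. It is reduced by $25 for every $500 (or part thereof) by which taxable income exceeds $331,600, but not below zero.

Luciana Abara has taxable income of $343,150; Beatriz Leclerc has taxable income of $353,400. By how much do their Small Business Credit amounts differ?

$500

Luciana ($343,150): Small Business Credit: income exceeds $331,600 by $11,550, which is 24 full-or-partial $500 increments; reduction = 24 × $25 = $600, leaving $625.
Beatriz ($353,400): Small Business Credit: income exceeds $331,600 by $21,800, which is 44 full-or-partial $500 increments; reduction = 44 × $25 = $1,100, leaving $125.
Difference: |$625 − $125| = $500.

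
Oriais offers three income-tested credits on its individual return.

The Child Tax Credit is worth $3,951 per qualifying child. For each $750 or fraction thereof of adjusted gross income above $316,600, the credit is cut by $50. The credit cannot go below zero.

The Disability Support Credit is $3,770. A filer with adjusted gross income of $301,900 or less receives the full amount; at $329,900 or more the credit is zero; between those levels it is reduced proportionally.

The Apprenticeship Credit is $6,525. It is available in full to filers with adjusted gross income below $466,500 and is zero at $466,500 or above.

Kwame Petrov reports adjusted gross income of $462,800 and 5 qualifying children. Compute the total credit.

$16,530

Child Tax Credit: base = 5 × $3,951 = $19,755. income exceeds $316,600 by $146,200, which is 195 full-or-partial $750 increments; reduction = 195 × $50 = $9,750, leaving $10,005.
Disability Support Credit: $462,800 is at or above $329,900, so the credit is $0.
Apprenticeship Credit: $462,800 is below the $466,500 cutoff, so the full $6,525 applies.
Total: $10,005 + $0 + $6,525 = $16,530.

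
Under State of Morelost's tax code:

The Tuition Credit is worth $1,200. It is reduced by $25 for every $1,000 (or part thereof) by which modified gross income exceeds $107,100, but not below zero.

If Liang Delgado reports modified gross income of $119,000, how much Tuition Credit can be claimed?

$900

Tuition Credit: income exceeds $107,100 by $11,900, which is 12 full-or-partial $1,000 increments; reduction = 12 × $25 = $300, leaving $900.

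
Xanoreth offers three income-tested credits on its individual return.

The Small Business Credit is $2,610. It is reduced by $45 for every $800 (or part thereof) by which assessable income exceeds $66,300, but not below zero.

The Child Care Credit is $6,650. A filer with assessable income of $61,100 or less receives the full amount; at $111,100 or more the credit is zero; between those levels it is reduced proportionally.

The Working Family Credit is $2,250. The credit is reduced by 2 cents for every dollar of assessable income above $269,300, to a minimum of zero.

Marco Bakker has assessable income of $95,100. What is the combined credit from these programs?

$5,368

Small Business Credit: income exceeds $66,300 by $28,800, which is 36 full-or-partial $800 increments; reduction = 36 × $45 = $1,620, leaving $990.
Child Care Credit: $95,100 is $34,000 into a $50,000 phase-out range, leaving 16,000/50,000 of the credit: $6,650 × 16,000/50,000 = $2,128.
Working Family Credit: $95,100 is at or below the $269,300 threshold, so the full $2,250 applies.
Total: $990 + $2,128 + $2,250 = $5,368.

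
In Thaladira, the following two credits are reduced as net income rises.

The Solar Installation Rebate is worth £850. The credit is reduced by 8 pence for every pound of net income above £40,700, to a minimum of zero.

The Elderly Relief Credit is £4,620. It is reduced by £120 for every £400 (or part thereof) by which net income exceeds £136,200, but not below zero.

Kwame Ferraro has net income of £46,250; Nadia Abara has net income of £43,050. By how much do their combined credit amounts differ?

Kwame (£46,250): Solar Installation Rebate: 8% of the £5,550 excess over £40,700 is £444; credit = £850 − £444 = £406. Elderly Relief Credit: £46,250 is at or below the £136,200 threshold, so the full £4,620 applies. total £406 + £4,620 = £5,026
Nadia (£43,050): Solar Installation Rebate: 8% of the £2,350 excess over £40,700 is £188; credit = £850 − £188 = £662. Elderly Relief Credit: £43,050 is at or below the £136,200 threshold, so the full £4,620 applies. total £662 + £4,620 = £5,282
Difference: |£5,026 − £5,282| = £256.

£256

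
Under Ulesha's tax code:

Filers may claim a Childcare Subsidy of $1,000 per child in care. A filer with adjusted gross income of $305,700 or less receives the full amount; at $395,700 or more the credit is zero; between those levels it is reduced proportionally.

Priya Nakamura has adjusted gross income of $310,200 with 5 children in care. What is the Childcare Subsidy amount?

Childcare Subsidy: base = 5 × $1,000 = $5,000. $310,200 is $4,500 into a $90,000 phase-out range, leaving 85,500/90,000 of the credit: $5,000 × 85,500/90,000 = $4,750.

$4,750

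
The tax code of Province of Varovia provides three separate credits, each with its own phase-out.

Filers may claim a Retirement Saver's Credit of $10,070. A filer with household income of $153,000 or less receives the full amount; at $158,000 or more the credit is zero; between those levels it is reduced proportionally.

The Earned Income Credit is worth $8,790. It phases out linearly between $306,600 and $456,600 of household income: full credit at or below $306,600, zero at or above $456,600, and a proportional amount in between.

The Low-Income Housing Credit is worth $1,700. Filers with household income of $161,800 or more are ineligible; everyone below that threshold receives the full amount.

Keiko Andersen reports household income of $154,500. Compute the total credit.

$17,539

Retirement Saver's Credit: $154,500 is $1,500 into a $5,000 phase-out range, leaving 3,500/5,000 of the credit: $10,070 × 3,500/5,000 = $7,049.
Earned Income Credit: $154,500 is at or below the $306,600 threshold, so the full $8,790 applies.
Low-Income Housing Credit: $154,500 is below the $161,800 cutoff, so the full $1,700 applies.
Total: $7,049 + $8,790 + $1,700 = $17,539.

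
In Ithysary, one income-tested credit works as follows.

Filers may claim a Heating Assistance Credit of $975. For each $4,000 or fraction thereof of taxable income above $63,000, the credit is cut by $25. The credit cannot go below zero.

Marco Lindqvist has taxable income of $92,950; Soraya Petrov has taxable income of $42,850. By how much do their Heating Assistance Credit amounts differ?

$200

Marco ($92,950): Heating Assistance Credit: income exceeds $63,000 by $29,950, which is 8 full-or-partial $4,000 increments; reduction = 8 × $25 = $200, leaving $775.
Soraya ($42,850): Heating Assistance Credit: $42,850 is at or below the $63,000 threshold, so the full $975 applies.
Difference: |$775 − $975| = $200.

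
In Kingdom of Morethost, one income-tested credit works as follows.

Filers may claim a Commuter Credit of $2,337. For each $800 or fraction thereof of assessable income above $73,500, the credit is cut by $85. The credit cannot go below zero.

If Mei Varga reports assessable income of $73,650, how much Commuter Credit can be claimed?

$2,252

Commuter Credit: income exceeds $73,500 by $150, which is 1 full-or-partial $800 increment; reduction = 1 × $85 = $85, leaving $2,252.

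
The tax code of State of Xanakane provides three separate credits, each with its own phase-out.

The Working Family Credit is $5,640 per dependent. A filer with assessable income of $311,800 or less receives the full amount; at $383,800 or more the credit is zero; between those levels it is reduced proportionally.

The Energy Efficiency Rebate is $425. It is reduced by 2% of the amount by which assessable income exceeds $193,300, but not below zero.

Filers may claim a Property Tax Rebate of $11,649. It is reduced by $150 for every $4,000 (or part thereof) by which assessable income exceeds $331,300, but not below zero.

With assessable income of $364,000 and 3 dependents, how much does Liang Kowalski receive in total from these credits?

$14,952

Working Family Credit: base = 3 × $5,640 = $16,920. $364,000 is $52,200 into a $72,000 phase-out range, leaving 19,800/72,000 of the credit: $16,920 × 19,800/72,000 = $4,653.
Energy Efficiency Rebate: 2% of the $170,700 excess over $193,300 is $3,414 ≥ base, so the credit is $0.
Property Tax Rebate: income exceeds $331,300 by $32,700, which is 9 full-or-partial $4,000 increments; reduction = 9 × $150 = $1,350, leaving $10,299.
Total: $4,653 + $0 + $10,299 = $14,952.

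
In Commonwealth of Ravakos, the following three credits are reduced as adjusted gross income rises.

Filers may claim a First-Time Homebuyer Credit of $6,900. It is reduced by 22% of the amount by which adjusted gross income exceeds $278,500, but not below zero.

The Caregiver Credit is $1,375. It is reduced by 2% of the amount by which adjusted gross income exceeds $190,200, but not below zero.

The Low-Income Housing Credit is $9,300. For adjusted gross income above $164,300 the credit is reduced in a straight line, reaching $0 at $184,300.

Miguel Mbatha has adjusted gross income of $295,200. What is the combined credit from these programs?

First-Time Homebuyer Credit: 22% of the $16,700 excess over $278,500 is $3,674; credit = $6,900 − $3,674 = $3,226.
Caregiver Credit: 2% of the $105,000 excess over $190,200 is $2,100 ≥ base, so the credit is $0.
Low-Income Housing Credit: $295,200 is at or above $184,300, so the credit is $0.
Total: $3,226 + $0 + $0 = $3,226.

$3,226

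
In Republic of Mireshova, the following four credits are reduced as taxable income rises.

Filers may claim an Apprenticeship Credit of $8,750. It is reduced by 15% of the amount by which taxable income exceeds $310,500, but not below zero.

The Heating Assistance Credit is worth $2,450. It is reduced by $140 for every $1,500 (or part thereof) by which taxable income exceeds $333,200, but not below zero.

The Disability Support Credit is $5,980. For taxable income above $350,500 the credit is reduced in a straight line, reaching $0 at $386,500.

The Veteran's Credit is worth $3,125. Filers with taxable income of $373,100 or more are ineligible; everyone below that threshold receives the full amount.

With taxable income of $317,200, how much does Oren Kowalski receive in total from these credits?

Apprenticeship Credit: 15% of the $6,700 excess over $310,500 is $1,005; credit = $8,750 − $1,005 = $7,745.
Heating Assistance Credit: $317,200 is at or below the $333,200 threshold, so the full $2,450 applies.
Disability Support Credit: $317,200 is at or below the $350,500 threshold, so the full $5,980 applies.
Veteran's Credit: $317,200 is below the $373,100 cutoff, so the full $3,125 applies.
Total: $7,745 + $2,450 + $5,980 + $3,125 = $19,300.

$19,300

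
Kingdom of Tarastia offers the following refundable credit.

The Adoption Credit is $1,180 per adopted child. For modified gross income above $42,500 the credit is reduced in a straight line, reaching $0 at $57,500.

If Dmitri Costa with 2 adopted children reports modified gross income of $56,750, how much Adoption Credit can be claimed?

Adoption Credit: base = 2 × $1,180 = $2,360. $56,750 is $14,250 into a $15,000 phase-out range, leaving 750/15,000 of the credit: $2,360 × 750/15,000 = $118.

$118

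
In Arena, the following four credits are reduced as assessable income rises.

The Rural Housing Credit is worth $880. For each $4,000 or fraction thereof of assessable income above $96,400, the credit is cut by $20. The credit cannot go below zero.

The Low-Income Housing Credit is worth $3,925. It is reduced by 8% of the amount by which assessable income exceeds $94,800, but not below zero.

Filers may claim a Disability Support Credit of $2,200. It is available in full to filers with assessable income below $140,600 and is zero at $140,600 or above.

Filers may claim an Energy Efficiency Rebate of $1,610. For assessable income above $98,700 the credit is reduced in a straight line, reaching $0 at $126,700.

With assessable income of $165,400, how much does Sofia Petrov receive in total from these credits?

Rural Housing Credit: income exceeds $96,400 by $69,000, which is 18 full-or-partial $4,000 increments; reduction = 18 × $20 = $360, leaving $520.
Low-Income Housing Credit: 8% of the $70,600 excess over $94,800 is $5,648 ≥ base, so the credit is $0.
Disability Support Credit: $165,400 meets or exceeds the $140,600 cutoff, so the credit is $0.
Energy Efficiency Rebate: $165,400 is at or above $126,700, so the credit is $0.
Total: $520 + $0 + $0 + $0 = $520.

$520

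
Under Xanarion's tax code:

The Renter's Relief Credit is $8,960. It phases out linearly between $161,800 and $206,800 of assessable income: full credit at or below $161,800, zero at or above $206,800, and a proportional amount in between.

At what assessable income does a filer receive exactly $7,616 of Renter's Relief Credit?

$168,550

$7,616 is 7,616/8,960 of the full $8,960, so 1,344/8,960 of the $45,000 range has been used: income = $161,800 + $45,000 × 1,344/8,960 = $168,550.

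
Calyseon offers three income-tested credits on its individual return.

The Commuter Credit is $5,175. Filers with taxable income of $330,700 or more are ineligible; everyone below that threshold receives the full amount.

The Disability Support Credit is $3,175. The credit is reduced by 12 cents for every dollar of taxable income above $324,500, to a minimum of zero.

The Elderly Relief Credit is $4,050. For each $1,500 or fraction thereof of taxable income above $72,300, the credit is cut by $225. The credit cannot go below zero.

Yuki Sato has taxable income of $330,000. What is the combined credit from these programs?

$7,690

Commuter Credit: $330,000 is below the $330,700 cutoff, so the full $5,175 applies.
Disability Support Credit: 12% of the $5,500 excess over $324,500 is $660; credit = $3,175 − $660 = $2,515.
Elderly Relief Credit: income exceeds $72,300 by $257,700 → 172 increments × $225 = $38,700 ≥ base, so the credit is $0.
Total: $5,175 + $2,515 + $0 = $7,690.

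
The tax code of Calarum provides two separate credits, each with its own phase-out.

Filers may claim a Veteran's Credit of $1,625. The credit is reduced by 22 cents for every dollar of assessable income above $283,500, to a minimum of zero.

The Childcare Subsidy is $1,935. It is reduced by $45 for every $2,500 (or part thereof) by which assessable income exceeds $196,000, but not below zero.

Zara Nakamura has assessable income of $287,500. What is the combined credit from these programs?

Veteran's Credit: 22% of the $4,000 excess over $283,500 is $880; credit = $1,625 − $880 = $745.
Childcare Subsidy: income exceeds $196,000 by $91,500, which is 37 full-or-partial $2,500 increments; reduction = 37 × $45 = $1,665, leaving $270.
Total: $745 + $270 = $1,015.

$1,015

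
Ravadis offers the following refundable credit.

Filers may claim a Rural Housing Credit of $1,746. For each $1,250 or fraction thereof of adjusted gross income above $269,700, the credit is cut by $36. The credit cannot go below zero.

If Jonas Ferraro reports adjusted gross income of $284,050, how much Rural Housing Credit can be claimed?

Rural Housing Credit: income exceeds $269,700 by $14,350, which is 12 full-or-partial $1,250 increments; reduction = 12 × $36 = $432, leaving $1,314.

$1,314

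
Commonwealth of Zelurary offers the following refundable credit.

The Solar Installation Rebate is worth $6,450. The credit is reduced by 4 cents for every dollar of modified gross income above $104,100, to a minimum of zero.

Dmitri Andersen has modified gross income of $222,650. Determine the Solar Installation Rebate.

Solar Installation Rebate: 4% of the $118,550 excess over $104,100 is $4,742; credit = $6,450 − $4,742 = $1,708.

$1,708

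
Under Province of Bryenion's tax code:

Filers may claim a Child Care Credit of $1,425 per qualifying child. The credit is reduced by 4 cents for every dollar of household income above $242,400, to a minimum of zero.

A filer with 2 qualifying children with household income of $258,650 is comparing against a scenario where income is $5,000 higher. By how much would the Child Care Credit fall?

$200

At $258,650 — base = 2 × $1,425 = $2,850. 4% of the $16,250 excess over $242,400 is $650; credit = $2,850 − $650 = $2,200.
At $263,650 — base = 2 × $1,425 = $2,850. 4% of the $21,250 excess over $242,400 is $850; credit = $2,850 − $850 = $2,000.
Lost: $2,200 − $2,000 = $200.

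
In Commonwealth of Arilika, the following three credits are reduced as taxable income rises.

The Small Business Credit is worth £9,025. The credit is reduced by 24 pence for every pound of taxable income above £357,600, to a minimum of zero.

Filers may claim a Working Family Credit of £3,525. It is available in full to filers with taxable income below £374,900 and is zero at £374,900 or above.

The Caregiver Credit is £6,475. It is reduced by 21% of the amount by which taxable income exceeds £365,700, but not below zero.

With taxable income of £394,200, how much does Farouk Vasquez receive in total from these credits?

Small Business Credit: 24% of the £36,600 excess over £357,600 is £8,784; credit = £9,025 − £8,784 = £241.
Working Family Credit: £394,200 meets or exceeds the £374,900 cutoff, so the credit is £0.
Caregiver Credit: 21% of the £28,500 excess over £365,700 is £5,985; credit = £6,475 − £5,985 = £490.
Total: £241 + £0 + £490 = £731.

£731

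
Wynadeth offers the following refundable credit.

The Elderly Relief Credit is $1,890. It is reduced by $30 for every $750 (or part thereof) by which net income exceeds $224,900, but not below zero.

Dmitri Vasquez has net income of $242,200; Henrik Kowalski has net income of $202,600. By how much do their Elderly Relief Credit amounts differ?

Dmitri ($242,200): Elderly Relief Credit: income exceeds $224,900 by $17,300, which is 24 full-or-partial $750 increments; reduction = 24 × $30 = $720, leaving $1,170.
Henrik ($202,600): Elderly Relief Credit: $202,600 is at or below the $224,900 threshold, so the full $1,890 applies.
Difference: |$1,170 − $1,890| = $720.

$720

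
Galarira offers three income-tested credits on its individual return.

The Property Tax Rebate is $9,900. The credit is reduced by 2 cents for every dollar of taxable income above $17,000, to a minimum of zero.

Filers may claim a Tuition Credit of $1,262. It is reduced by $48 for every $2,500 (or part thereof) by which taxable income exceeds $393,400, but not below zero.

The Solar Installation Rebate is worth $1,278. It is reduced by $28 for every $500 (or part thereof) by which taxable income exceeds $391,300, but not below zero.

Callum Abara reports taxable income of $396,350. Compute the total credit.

$4,449

Property Tax Rebate: 2% of the $379,350 excess over $17,000 is $7,587; credit = $9,900 − $7,587 = $2,313.
Tuition Credit: income exceeds $393,400 by $2,950, which is 2 full-or-partial $2,500 increments; reduction = 2 × $48 = $96, leaving $1,166.
Solar Installation Rebate: income exceeds $391,300 by $5,050, which is 11 full-or-partial $500 increments; reduction = 11 × $28 = $308, leaving $970.
Total: $2,313 + $1,166 + $970 = $4,449.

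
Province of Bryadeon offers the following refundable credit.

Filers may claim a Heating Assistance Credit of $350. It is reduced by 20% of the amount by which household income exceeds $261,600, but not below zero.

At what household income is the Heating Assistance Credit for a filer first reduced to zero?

The credit falls by 20% of each dollar above $261,600, so it reaches zero when the excess is $350 / 20% = $1,750: income = $261,600 + $1,750 = $263,350.

$263,350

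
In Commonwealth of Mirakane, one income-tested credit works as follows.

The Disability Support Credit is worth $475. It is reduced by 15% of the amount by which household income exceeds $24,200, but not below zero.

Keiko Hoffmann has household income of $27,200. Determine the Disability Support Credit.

Disability Support Credit: 15% of the $3,000 excess over $24,200 is $450; credit = $475 − $450 = $25.

$25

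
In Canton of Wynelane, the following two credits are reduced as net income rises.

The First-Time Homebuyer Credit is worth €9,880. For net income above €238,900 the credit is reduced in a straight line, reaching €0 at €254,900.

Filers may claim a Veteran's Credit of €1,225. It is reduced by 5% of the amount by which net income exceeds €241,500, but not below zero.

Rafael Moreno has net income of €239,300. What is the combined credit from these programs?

€10,858

First-Time Homebuyer Credit: €239,300 is €400 into a €16,000 phase-out range, leaving 15,600/16,000 of the credit: €9,880 × 15,600/16,000 = €9,633.
Veteran's Credit: €239,300 is at or below the €241,500 threshold, so the full €1,225 applies.
Total: €9,633 + €1,225 = €10,858.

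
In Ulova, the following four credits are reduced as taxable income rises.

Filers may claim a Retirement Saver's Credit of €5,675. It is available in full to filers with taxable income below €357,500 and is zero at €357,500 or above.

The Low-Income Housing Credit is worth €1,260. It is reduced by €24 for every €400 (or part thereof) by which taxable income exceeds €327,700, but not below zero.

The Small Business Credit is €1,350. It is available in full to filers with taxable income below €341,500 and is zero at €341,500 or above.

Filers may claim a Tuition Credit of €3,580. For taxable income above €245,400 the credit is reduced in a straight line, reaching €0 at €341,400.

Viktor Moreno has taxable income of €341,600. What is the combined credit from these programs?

Retirement Saver's Credit: €341,600 is below the €357,500 cutoff, so the full €5,675 applies.
Low-Income Housing Credit: income exceeds €327,700 by €13,900, which is 35 full-or-partial €400 increments; reduction = 35 × €24 = €840, leaving €420.
Small Business Credit: €341,600 meets or exceeds the €341,500 cutoff, so the credit is €0.
Tuition Credit: €341,600 is at or above €341,400, so the credit is €0.
Total: €5,675 + €420 + €0 + €0 = €6,095.

€6,095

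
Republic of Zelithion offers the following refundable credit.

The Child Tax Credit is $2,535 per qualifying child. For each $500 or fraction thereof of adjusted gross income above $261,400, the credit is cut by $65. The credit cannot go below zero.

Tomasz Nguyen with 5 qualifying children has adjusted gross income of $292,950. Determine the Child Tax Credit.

Child Tax Credit: base = 5 × $2,535 = $12,675. income exceeds $261,400 by $31,550, which is 64 full-or-partial $500 increments; reduction = 64 × $65 = $4,160, leaving $8,515.

$8,515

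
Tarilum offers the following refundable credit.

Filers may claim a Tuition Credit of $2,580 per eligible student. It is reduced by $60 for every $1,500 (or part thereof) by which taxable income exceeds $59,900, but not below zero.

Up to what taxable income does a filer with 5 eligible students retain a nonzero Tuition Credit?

$380,900

Full credit = 5 × $2,580 = $12,900.
After 214 increments the reduction is 214 × $60 = $12,840, leaving $60; one more increment wipes it out. Increment 214 ends at excess 214 × $1,500 = $321,000, so the highest qualifying income is $59,900 + $321,000 = $380,900.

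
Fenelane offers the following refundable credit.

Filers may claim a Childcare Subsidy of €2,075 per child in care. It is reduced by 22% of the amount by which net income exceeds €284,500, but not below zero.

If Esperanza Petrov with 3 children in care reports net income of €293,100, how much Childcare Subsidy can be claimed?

Childcare Subsidy: base = 3 × €2,075 = €6,225. 22% of the €8,600 excess over €284,500 is €1,892; credit = €6,225 − €1,892 = €4,333.

€4,333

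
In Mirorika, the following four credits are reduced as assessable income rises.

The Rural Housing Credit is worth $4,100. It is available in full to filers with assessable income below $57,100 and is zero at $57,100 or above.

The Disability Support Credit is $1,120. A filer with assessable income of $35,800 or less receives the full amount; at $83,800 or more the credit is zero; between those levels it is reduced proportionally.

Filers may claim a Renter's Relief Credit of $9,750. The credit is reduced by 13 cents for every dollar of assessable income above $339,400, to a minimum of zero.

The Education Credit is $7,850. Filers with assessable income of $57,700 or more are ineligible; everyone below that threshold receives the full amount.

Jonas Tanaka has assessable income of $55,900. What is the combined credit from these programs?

Rural Housing Credit: $55,900 is below the $57,100 cutoff, so the full $4,100 applies.
Disability Support Credit: $55,900 is $20,100 into a $48,000 phase-out range, leaving 27,900/48,000 of the credit: $1,120 × 27,900/48,000 = $651.
Renter's Relief Credit: $55,900 is at or below the $339,400 threshold, so the full $9,750 applies.
Education Credit: $55,900 is below the $57,700 cutoff, so the full $7,850 applies.
Total: $4,100 + $651 + $9,750 + $7,850 = $22,351.

$22,351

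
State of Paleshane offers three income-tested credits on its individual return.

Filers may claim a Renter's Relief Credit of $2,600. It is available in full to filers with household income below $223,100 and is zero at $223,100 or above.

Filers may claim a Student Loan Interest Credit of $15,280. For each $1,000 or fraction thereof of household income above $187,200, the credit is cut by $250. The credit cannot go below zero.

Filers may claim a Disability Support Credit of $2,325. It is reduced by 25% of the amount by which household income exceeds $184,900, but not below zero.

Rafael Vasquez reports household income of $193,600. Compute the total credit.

Renter's Relief Credit: $193,600 is below the $223,100 cutoff, so the full $2,600 applies.
Student Loan Interest Credit: income exceeds $187,200 by $6,400, which is 7 full-or-partial $1,000 increments; reduction = 7 × $250 = $1,750, leaving $13,530.
Disability Support Credit: 25% of the $8,700 excess over $184,900 is $2,175; credit = $2,325 − $2,175 = $150.
Total: $2,600 + $13,530 + $150 = $16,280.

$16,280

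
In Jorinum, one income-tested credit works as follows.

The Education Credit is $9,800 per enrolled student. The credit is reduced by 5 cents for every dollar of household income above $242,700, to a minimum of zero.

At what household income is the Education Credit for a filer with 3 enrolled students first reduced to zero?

$830,700

Full credit = 3 × $9,800 = $29,400.
The credit falls by 5% of each dollar above $242,700, so it reaches zero when the excess is $29,400 / 5% = $588,000: income = $242,700 + $588,000 = $830,700.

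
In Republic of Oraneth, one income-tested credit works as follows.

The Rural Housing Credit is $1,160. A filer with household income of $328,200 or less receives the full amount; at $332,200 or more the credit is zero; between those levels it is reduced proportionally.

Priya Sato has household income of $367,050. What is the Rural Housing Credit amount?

$0

Rural Housing Credit: $367,050 is at or above $332,200, so the credit is $0.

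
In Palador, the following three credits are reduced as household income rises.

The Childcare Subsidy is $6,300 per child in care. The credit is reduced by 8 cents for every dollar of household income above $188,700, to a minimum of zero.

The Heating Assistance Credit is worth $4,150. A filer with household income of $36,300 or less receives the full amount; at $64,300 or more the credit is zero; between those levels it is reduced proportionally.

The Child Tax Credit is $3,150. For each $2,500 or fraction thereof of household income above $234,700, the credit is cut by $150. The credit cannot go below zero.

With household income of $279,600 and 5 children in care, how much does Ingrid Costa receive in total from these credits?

Childcare Subsidy: base = 5 × $6,300 = $31,500. 8% of the $90,900 excess over $188,700 is $7,272; credit = $31,500 − $7,272 = $24,228.
Heating Assistance Credit: $279,600 is at or above $64,300, so the credit is $0.
Child Tax Credit: income exceeds $234,700 by $44,900, which is 18 full-or-partial $2,500 increments; reduction = 18 × $150 = $2,700, leaving $450.
Total: $24,228 + $0 + $450 = $24,678.

$24,678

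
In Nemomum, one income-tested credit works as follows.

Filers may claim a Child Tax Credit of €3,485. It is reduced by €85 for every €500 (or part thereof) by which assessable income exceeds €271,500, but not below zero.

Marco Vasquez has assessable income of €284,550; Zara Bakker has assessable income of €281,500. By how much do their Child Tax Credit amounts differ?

€595

Marco (€284,550): Child Tax Credit: income exceeds €271,500 by €13,050, which is 27 full-or-partial €500 increments; reduction = 27 × €85 = €2,295, leaving €1,190.
Zara (€281,500): Child Tax Credit: income exceeds €271,500 by €10,000, which is 20 full-or-partial €500 increments; reduction = 20 × €85 = €1,700, leaving €1,785.
Difference: |€1,190 − €1,785| = €595.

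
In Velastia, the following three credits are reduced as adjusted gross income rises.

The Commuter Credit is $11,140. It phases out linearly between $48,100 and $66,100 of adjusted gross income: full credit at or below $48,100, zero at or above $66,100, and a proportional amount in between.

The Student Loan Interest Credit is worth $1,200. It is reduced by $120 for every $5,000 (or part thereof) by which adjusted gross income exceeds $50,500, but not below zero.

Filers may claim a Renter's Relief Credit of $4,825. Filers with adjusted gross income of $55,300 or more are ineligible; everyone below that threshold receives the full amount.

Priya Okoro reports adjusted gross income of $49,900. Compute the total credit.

$16,051

Commuter Credit: $49,900 is $1,800 into a $18,000 phase-out range, leaving 16,200/18,000 of the credit: $11,140 × 16,200/18,000 = $10,026.
Student Loan Interest Credit: $49,900 is at or below the $50,500 threshold, so the full $1,200 applies.
Renter's Relief Credit: $49,900 is below the $55,300 cutoff, so the full $4,825 applies.
Total: $10,026 + $1,200 + $4,825 = $16,051.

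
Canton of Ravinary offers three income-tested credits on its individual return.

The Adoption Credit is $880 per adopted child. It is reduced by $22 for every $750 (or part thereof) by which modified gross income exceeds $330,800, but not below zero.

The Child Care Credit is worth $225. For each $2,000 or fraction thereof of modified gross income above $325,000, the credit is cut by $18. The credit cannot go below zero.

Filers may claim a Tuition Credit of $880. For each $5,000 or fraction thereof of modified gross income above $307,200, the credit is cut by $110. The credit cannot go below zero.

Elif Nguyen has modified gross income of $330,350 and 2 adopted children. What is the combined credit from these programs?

$2,261

Adoption Credit: base = 2 × $880 = $1,760. $330,350 is at or below the $330,800 threshold, so the full $1,760 applies.
Child Care Credit: income exceeds $325,000 by $5,350, which is 3 full-or-partial $2,000 increments; reduction = 3 × $18 = $54, leaving $171.
Tuition Credit: income exceeds $307,200 by $23,150, which is 5 full-or-partial $5,000 increments; reduction = 5 × $110 = $550, leaving $330.
Total: $1,760 + $171 + $330 = $2,261.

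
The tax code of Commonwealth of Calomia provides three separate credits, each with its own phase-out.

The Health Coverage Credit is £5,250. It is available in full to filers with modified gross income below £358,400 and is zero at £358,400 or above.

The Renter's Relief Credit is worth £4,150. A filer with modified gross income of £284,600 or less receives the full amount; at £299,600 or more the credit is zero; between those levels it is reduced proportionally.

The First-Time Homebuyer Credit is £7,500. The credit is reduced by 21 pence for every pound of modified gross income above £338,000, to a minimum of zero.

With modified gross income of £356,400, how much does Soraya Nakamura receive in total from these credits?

Health Coverage Credit: £356,400 is below the £358,400 cutoff, so the full £5,250 applies.
Renter's Relief Credit: £356,400 is at or above £299,600, so the credit is £0.
First-Time Homebuyer Credit: 21% of the £18,400 excess over £338,000 is £3,864; credit = £7,500 − £3,864 = £3,636.
Total: £5,250 + £0 + £3,636 = £8,886.

£8,886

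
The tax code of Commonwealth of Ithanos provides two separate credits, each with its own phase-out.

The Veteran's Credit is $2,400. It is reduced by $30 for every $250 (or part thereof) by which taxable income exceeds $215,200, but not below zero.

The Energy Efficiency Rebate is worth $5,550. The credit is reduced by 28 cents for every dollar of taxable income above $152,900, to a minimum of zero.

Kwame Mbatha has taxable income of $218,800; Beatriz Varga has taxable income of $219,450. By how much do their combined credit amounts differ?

$60

Kwame ($218,800): Veteran's Credit: income exceeds $215,200 by $3,600, which is 15 full-or-partial $250 increments; reduction = 15 × $30 = $450, leaving $1,950. Energy Efficiency Rebate: 28% of the $65,900 excess over $152,900 is $18,452 ≥ base, so the credit is $0. total $1,950 + $0 = $1,950
Beatriz ($219,450): Veteran's Credit: income exceeds $215,200 by $4,250, which is 17 full-or-partial $250 increments; reduction = 17 × $30 = $510, leaving $1,890. Energy Efficiency Rebate: 28% of the $66,550 excess over $152,900 is $18,634 ≥ base, so the credit is $0. total $1,890 + $0 = $1,890
Difference: |$1,950 − $1,890| = $60.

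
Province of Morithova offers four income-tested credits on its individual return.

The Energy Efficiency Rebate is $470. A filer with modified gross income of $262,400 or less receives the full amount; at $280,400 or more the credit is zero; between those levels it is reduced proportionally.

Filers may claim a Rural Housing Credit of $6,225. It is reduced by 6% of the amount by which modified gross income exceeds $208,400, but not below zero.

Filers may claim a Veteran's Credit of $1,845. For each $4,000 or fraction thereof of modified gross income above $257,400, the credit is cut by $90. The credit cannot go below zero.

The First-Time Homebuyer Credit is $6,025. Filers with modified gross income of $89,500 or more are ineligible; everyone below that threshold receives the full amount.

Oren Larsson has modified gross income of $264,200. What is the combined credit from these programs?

$4,965

Energy Efficiency Rebate: $264,200 is $1,800 into a $18,000 phase-out range, leaving 16,200/18,000 of the credit: $470 × 16,200/18,000 = $423.
Rural Housing Credit: 6% of the $55,800 excess over $208,400 is $3,348; credit = $6,225 − $3,348 = $2,877.
Veteran's Credit: income exceeds $257,400 by $6,800, which is 2 full-or-partial $4,000 increments; reduction = 2 × $90 = $180, leaving $1,665.
First-Time Homebuyer Credit: $264,200 meets or exceeds the $89,500 cutoff, so the credit is $0.
Total: $423 + $2,877 + $1,665 + $0 = $4,965.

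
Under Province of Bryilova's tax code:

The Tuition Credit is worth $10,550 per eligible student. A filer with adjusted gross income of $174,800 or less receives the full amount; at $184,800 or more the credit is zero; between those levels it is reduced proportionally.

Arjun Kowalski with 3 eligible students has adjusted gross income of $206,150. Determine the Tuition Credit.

$0

Tuition Credit: base = 3 × $10,550 = $31,650. $206,150 is at or above $184,800, so the credit is $0.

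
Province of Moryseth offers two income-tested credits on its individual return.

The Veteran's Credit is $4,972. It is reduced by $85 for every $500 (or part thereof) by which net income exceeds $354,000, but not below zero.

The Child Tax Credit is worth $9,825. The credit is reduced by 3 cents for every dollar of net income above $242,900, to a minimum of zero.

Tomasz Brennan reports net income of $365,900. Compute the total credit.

Veteran's Credit: income exceeds $354,000 by $11,900, which is 24 full-or-partial $500 increments; reduction = 24 × $85 = $2,040, leaving $2,932.
Child Tax Credit: 3% of the $123,000 excess over $242,900 is $3,690; credit = $9,825 − $3,690 = $6,135.
Total: $2,932 + $6,135 = $9,067.

$9,067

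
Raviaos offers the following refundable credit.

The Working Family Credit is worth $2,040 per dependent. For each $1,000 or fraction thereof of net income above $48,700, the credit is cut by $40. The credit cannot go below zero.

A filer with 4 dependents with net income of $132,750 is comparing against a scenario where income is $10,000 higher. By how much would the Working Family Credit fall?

$400

At $132,750 — base = 4 × $2,040 = $8,160. income exceeds $48,700 by $84,050, which is 85 full-or-partial $1,000 increments; reduction = 85 × $40 = $3,400, leaving $4,760.
At $142,750 — base = 4 × $2,040 = $8,160. income exceeds $48,700 by $94,050, which is 95 full-or-partial $1,000 increments; reduction = 95 × $40 = $3,800, leaving $4,360.
Lost: $4,760 − $4,360 = $400.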